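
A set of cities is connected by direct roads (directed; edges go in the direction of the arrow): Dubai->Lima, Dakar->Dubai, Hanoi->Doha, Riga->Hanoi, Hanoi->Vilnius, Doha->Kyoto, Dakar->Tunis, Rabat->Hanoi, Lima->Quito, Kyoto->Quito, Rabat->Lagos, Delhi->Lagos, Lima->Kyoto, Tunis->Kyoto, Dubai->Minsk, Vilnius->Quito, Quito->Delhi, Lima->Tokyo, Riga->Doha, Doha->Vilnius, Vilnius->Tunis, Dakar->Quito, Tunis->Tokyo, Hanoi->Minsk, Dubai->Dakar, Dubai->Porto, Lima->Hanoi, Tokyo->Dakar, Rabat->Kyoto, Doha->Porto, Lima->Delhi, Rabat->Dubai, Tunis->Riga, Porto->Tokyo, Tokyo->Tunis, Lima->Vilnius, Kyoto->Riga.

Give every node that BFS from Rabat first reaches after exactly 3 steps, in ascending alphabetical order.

Level 0: Rabat
Level 1: Dubai, Hanoi, Kyoto, Lagos
Level 2: Dakar, Doha, Lima, Minsk, Porto, Quito, Riga, Vilnius
Level 3: Delhi, Tokyo, Tunis

Delhi, Tokyo, Tunis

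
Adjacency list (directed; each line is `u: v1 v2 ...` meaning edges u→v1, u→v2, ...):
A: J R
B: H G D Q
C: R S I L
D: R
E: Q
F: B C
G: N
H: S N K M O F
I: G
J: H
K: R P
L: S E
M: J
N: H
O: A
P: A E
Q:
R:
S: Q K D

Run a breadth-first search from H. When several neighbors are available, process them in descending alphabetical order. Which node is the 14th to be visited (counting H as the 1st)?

C

Visit H; enqueue S, O, N, M, K, F → queue [S, O, N, M, K, F]
Visit S; enqueue Q, D → queue [O, N, M, K, F, Q, D]
Visit O; enqueue A → queue [N, M, K, F, Q, D, A]
Visit N → queue [M, K, F, Q, D, A]
Visit M; enqueue J → queue [K, F, Q, D, A, J]
Visit K; enqueue R, P → queue [F, Q, D, A, J, R, P]
Visit F; enqueue C, B → queue [Q, D, A, J, R, P, C, B]
Visit Q → queue [D, A, J, R, P, C, B]
Visit D → queue [A, J, R, P, C, B]
Visit A → queue [J, R, P, C, B]
Visit J → queue [R, P, C, B]
Visit R → queue [P, C, B]
Visit P; enqueue E → queue [C, B, E]
Visit C; enqueue L, I → queue [B, E, L, I]
Visit B; enqueue G → queue [E, L, I, G]
Visit E → queue [L, I, G]
Visit L → queue [I, G]
Visit I → queue [G]
Visit G → queue []

Visit order: H, S, O, N, M, K, F, Q, D, A, J, R, P, C, B, E, L, I, G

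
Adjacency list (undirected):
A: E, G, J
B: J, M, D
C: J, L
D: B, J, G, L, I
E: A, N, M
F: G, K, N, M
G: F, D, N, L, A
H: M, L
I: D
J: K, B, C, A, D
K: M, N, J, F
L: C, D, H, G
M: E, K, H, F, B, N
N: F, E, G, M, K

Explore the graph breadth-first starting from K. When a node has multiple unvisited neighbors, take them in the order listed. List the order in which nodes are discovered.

Visit K; enqueue M, N, J, F → queue [M, N, J, F]
Visit M; enqueue E, H, B → queue [N, J, F, E, H, B]
Visit N; enqueue G → queue [J, F, E, H, B, G]
Visit J; enqueue C, A, D → queue [F, E, H, B, G, C, A, D]
Visit F → queue [E, H, B, G, C, A, D]
Visit E → queue [H, B, G, C, A, D]
Visit H; enqueue L → queue [B, G, C, A, D, L]
Visit B → queue [G, C, A, D, L]
Visit G → queue [C, A, D, L]
Visit C → queue [A, D, L]
Visit A → queue [D, L]
Visit D; enqueue I → queue [L, I]
Visit L → queue [I]
Visit I → queue []

K -> M -> N -> J -> F -> E -> H -> B -> G -> C -> A -> D -> L -> I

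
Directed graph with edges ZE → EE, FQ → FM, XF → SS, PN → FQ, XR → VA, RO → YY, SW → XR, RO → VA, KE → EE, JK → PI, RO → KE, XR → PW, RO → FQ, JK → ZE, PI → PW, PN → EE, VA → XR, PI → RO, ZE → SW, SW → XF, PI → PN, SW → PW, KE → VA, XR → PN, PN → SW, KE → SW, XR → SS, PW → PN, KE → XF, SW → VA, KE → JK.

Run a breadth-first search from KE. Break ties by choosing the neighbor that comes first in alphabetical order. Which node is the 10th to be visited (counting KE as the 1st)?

XR

Visit KE; enqueue EE, JK, SW, VA, XF → queue [EE, JK, SW, VA, XF]
Visit EE → queue [JK, SW, VA, XF]
Visit JK; enqueue PI, ZE → queue [SW, VA, XF, PI, ZE]
Visit SW; enqueue PW, XR → queue [VA, XF, PI, ZE, PW, XR]
Visit VA → queue [XF, PI, ZE, PW, XR]
Visit XF; enqueue SS → queue [PI, ZE, PW, XR, SS]
Visit PI; enqueue PN, RO → queue [ZE, PW, XR, SS, PN, RO]
Visit ZE → queue [PW, XR, SS, PN, RO]
Visit PW → queue [XR, SS, PN, RO]
Visit XR → queue [SS, PN, RO]
Visit SS → queue [PN, RO]
Visit PN; enqueue FQ → queue [RO, FQ]
Visit RO; enqueue YY → queue [FQ, YY]
Visit FQ; enqueue FM → queue [YY, FM]
Visit YY → queue [FM]
Visit FM → queue []

Visit order: KE, EE, JK, SW, VA, XF, PI, ZE, PW, XR, SS, PN, RO, FQ, YY, FM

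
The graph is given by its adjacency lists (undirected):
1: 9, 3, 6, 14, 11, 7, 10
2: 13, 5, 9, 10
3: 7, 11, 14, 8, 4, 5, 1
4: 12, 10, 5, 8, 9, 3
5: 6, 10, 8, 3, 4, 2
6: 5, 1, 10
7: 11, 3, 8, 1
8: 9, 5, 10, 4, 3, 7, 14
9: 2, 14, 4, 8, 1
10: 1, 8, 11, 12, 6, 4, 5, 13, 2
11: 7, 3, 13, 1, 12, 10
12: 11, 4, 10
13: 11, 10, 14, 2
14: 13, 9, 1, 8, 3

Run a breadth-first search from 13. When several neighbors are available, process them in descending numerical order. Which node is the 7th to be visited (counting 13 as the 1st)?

8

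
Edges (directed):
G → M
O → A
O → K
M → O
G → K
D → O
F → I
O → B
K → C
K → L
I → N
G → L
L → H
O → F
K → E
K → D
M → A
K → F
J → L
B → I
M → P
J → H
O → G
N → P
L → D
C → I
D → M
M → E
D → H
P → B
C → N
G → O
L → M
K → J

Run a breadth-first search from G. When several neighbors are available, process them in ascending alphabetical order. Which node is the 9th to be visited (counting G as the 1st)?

Visit G; enqueue K, L, M, O → queue [K, L, M, O]
Visit K; enqueue C, D, E, F, J → queue [L, M, O, C, D, E, F, J]
Visit L; enqueue H → queue [M, O, C, D, E, F, J, H]
Visit M; enqueue A, P → queue [O, C, D, E, F, J, H, A, P]
Visit O; enqueue B → queue [C, D, E, F, J, H, A, P, B]
Visit C; enqueue I, N → queue [D, E, F, J, H, A, P, B, I, N]
Visit D → queue [E, F, J, H, A, P, B, I, N]
Visit E → queue [F, J, H, A, P, B, I, N]
Visit F → queue [J, H, A, P, B, I, N]
Visit J → queue [H, A, P, B, I, N]
Visit H → queue [A, P, B, I, N]
Visit A → queue [P, B, I, N]
Visit P → queue [B, I, N]
Visit B → queue [I, N]
Visit I → queue [N]
Visit N → queue []

Visit order: G, K, L, M, O, C, D, E, F, J, H, A, P, B, I, N

F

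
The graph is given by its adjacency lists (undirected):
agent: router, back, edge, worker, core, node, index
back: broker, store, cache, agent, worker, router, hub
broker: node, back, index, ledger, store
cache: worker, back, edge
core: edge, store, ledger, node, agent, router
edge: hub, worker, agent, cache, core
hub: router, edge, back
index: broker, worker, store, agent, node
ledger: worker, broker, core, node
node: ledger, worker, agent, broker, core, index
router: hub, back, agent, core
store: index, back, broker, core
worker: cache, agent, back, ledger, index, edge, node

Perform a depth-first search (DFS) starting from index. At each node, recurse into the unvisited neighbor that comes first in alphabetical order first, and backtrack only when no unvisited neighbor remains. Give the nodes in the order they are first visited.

index, agent, back, broker, ledger, core, edge, cache, worker, node, hub, router, store

Visit index
index → agent
agent → back
back → broker
broker → ledger
ledger → core
core → edge
edge → cache
cache → worker
worker → node
edge → hub
hub → router
core → store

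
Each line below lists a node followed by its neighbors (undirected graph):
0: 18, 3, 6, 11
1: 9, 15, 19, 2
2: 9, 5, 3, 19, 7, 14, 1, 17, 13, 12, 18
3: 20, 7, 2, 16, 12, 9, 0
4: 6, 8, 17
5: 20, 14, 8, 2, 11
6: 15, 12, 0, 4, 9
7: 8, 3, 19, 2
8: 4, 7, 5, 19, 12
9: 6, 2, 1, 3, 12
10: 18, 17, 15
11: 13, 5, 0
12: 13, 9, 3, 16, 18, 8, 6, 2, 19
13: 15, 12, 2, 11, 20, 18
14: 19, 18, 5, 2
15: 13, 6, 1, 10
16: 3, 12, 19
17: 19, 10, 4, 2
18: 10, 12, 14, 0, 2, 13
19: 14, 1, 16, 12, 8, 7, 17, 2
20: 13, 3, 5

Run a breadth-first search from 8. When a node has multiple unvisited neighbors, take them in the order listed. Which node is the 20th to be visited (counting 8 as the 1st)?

0

Visit 8; enqueue 4, 7, 5, 19, 12 → queue [4, 7, 5, 19, 12]
Visit 4; enqueue 6, 17 → queue [7, 5, 19, 12, 6, 17]
Visit 7; enqueue 3, 2 → queue [5, 19, 12, 6, 17, 3, 2]
Visit 5; enqueue 20, 14, 11 → queue [19, 12, 6, 17, 3, 2, 20, 14, 11]
Visit 19; enqueue 1, 16 → queue [12, 6, 17, 3, 2, 20, 14, 11, 1, 16]
Visit 12; enqueue 13, 9, 18 → queue [6, 17, 3, 2, 20, 14, 11, 1, 16, 13, 9, 18]
Visit 6; enqueue 15, 0 → queue [17, 3, 2, 20, 14, 11, 1, 16, 13, 9, 18, 15, 0]
Visit 17; enqueue 10 → queue [3, 2, 20, 14, 11, 1, 16, 13, 9, 18, 15, 0, 10]
Visit 3 → queue [2, 20, 14, 11, 1, 16, 13, 9, 18, 15, 0, 10]
Visit 2 → queue [20, 14, 11, 1, 16, 13, 9, 18, 15, 0, 10]
Visit 20 → queue [14, 11, 1, 16, 13, 9, 18, 15, 0, 10]
Visit 14 → queue [11, 1, 16, 13, 9, 18, 15, 0, 10]
Visit 11 → queue [1, 16, 13, 9, 18, 15, 0, 10]
Visit 1 → queue [16, 13, 9, 18, 15, 0, 10]
Visit 16 → queue [13, 9, 18, 15, 0, 10]
Visit 13 → queue [9, 18, 15, 0, 10]
Visit 9 → queue [18, 15, 0, 10]
Visit 18 → queue [15, 0, 10]
Visit 15 → queue [0, 10]
Visit 0 → queue [10]
Visit 10 → queue []

Visit order: 8, 4, 7, 5, 19, 12, 6, 17, 3, 2, 20, 14, 11, 1, 16, 13, 9, 18, 15, 0, 10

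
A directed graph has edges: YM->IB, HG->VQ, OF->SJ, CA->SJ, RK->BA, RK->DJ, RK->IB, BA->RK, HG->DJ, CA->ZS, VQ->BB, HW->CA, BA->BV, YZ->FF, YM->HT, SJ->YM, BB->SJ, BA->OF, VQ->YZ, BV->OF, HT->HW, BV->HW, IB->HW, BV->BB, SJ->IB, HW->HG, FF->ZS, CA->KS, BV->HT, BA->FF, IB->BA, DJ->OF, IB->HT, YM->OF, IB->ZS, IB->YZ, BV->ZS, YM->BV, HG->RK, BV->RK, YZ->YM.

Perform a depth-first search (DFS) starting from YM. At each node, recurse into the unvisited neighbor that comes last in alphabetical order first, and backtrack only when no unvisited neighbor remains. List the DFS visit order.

YM, OF, SJ, IB, ZS, YZ, FF, HW, HG, VQ, BB, RK, DJ, BA, BV, HT, CA, KS

Visit YM
YM → OF
OF → SJ
SJ → IB
IB → ZS
IB → YZ
YZ → FF
IB → HW
HW → HG
HG → VQ
VQ → BB
HG → RK
RK → DJ
RK → BA
BA → BV
BV → HT
HW → CA
CA → KS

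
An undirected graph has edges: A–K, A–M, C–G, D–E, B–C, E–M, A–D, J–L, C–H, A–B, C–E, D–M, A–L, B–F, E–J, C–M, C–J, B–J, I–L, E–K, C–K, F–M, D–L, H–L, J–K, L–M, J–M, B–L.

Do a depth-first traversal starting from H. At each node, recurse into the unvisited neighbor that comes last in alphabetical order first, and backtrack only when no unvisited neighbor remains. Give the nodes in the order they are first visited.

H → L → M → J → K → E → D → A → B → F → C → G → I

Visit H
H → L
L → M
M → J
J → K
K → E
E → D
D → A
A → B
B → F
B → C
C → G
L → I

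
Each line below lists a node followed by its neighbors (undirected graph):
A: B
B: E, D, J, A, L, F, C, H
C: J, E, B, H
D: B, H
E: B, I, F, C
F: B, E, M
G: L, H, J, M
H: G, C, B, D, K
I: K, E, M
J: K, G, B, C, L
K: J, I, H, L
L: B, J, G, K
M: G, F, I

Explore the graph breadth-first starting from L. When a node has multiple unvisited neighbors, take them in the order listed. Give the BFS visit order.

Visit L; enqueue B, J, G, K → queue [B, J, G, K]
Visit B; enqueue E, D, A, F, C, H → queue [J, G, K, E, D, A, F, C, H]
Visit J → queue [G, K, E, D, A, F, C, H]
Visit G; enqueue M → queue [K, E, D, A, F, C, H, M]
Visit K; enqueue I → queue [E, D, A, F, C, H, M, I]
Visit E → queue [D, A, F, C, H, M, I]
Visit D → queue [A, F, C, H, M, I]
Visit A → queue [F, C, H, M, I]
Visit F → queue [C, H, M, I]
Visit C → queue [H, M, I]
Visit H → queue [M, I]
Visit M → queue [I]
Visit I → queue []

L, B, J, G, K, E, D, A, F, C, H, M, I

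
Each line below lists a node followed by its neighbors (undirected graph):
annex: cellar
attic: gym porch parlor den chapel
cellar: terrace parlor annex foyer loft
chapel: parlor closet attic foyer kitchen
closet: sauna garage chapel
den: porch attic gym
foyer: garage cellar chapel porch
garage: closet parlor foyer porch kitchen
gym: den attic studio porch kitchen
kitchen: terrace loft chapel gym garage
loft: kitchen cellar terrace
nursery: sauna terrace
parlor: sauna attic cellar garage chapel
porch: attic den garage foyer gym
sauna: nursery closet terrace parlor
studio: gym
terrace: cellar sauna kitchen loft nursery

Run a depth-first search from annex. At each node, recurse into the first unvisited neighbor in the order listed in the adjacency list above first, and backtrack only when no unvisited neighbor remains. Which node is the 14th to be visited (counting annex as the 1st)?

Visit annex
annex → cellar
cellar → terrace
terrace → sauna
sauna → nursery
sauna → closet
closet → garage
garage → parlor
parlor → attic
attic → gym
gym → den
den → porch
porch → foyer
foyer → chapel
chapel → kitchen
kitchen → loft
gym → studio

Visit order: annex, cellar, terrace, sauna, nursery, closet, garage, parlor, attic, gym, den, porch, foyer, chapel, kitchen, loft, studio

chapel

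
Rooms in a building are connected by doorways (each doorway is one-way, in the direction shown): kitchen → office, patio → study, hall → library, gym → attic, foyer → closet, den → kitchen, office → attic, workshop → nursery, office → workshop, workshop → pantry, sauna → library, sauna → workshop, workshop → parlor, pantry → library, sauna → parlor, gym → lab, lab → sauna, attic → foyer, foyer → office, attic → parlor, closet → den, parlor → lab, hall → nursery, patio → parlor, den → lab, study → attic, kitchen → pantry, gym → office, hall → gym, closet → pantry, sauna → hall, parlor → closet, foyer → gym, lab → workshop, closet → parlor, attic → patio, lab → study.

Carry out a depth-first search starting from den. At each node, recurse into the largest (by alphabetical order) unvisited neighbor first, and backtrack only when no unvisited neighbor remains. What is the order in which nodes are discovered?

Visit den
den → lab
lab → workshop
workshop → parlor
parlor → closet
closet → pantry
pantry → library
workshop → nursery
lab → study
study → attic
attic → patio
attic → foyer
foyer → office
foyer → gym
lab → sauna
sauna → hall
den → kitchen

den -> lab -> workshop -> parlor -> closet -> pantry -> library -> nursery -> study -> attic -> patio -> foyer -> office -> gym -> sauna -> hall -> kitchen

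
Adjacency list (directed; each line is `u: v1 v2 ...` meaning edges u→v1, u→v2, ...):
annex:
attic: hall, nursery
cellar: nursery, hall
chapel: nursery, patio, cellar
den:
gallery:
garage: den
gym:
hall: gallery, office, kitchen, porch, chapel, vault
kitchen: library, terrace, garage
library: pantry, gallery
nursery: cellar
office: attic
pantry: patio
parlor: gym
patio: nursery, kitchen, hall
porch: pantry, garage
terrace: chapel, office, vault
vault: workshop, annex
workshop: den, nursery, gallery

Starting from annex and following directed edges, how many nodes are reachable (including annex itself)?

1

BFS from annex visits: annex
Reachable nodes: 1 of 20 total.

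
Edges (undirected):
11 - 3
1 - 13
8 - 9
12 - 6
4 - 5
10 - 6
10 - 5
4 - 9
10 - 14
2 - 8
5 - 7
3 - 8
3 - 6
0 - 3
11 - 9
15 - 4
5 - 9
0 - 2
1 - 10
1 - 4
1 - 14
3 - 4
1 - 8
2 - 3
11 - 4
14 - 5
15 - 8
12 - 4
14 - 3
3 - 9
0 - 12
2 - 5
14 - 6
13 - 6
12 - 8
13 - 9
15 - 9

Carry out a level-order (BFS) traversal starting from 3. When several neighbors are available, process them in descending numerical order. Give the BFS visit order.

3 → 14 → 11 → 9 → 8 → 6 → 4 → 2 → 0 → 10 → 5 → 1 → 15 → 13 → 12 → 7

Visit 3; enqueue 14, 11, 9, 8, 6, 4, 2, 0 → queue [14, 11, 9, 8, 6, 4, 2, 0]
Visit 14; enqueue 10, 5, 1 → queue [11, 9, 8, 6, 4, 2, 0, 10, 5, 1]
Visit 11 → queue [9, 8, 6, 4, 2, 0, 10, 5, 1]
Visit 9; enqueue 15, 13 → queue [8, 6, 4, 2, 0, 10, 5, 1, 15, 13]
Visit 8; enqueue 12 → queue [6, 4, 2, 0, 10, 5, 1, 15, 13, 12]
Visit 6 → queue [4, 2, 0, 10, 5, 1, 15, 13, 12]
Visit 4 → queue [2, 0, 10, 5, 1, 15, 13, 12]
Visit 2 → queue [0, 10, 5, 1, 15, 13, 12]
Visit 0 → queue [10, 5, 1, 15, 13, 12]
Visit 10 → queue [5, 1, 15, 13, 12]
Visit 5; enqueue 7 → queue [1, 15, 13, 12, 7]
Visit 1 → queue [15, 13, 12, 7]
Visit 15 → queue [13, 12, 7]
Visit 13 → queue [12, 7]
Visit 12 → queue [7]
Visit 7 → queue []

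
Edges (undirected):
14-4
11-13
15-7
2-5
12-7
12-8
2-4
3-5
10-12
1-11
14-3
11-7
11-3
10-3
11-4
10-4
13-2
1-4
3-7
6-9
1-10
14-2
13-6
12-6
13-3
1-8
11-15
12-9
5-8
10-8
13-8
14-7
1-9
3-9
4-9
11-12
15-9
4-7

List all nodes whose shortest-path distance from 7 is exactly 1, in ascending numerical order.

3, 4, 11, 12, 14, 15

Level 0: 7
Level 1: 3, 4, 11, 12, 14, 15
Level 2: 1, 2, 5, 6, 8, 9, 10, 13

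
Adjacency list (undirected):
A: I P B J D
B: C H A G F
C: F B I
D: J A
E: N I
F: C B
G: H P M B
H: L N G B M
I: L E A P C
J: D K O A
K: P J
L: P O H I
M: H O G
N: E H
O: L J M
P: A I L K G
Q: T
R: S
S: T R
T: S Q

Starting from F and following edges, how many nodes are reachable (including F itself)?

16

BFS from F visits: F, B, C, A, G, H, I, D, J, P, M, L, N, E, K, O
Reachable nodes: 16 of 20 total.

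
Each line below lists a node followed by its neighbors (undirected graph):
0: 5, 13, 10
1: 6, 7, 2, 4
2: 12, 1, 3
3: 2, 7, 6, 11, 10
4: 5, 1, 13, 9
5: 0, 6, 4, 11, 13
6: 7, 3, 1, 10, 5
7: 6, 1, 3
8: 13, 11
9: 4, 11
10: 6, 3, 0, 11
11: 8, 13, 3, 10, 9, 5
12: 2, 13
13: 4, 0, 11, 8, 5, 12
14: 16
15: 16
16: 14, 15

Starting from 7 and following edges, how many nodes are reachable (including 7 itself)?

BFS from 7 visits: 7, 1, 3, 6, 2, 4, 10, 11, 5, 12, 9, 13, 0, 8
Reachable nodes: 14 of 17 total.

14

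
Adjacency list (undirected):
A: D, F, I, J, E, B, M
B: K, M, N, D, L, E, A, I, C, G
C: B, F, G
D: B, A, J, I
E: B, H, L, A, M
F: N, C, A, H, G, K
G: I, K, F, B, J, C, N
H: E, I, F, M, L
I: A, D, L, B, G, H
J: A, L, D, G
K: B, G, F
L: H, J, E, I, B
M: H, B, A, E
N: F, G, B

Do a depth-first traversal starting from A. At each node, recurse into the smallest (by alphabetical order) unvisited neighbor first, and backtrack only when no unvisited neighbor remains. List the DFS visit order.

A → B → C → F → G → I → D → J → L → E → H → M → K → N

Visit A
A → B
B → C
C → F
F → G
G → I
I → D
D → J
J → L
L → E
E → H
H → M
G → K
G → N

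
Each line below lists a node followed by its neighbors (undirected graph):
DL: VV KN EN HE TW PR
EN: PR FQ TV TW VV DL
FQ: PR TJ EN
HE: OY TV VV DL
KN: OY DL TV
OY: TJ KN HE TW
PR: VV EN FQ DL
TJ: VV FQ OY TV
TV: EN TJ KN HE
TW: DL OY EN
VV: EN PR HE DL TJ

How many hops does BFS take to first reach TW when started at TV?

2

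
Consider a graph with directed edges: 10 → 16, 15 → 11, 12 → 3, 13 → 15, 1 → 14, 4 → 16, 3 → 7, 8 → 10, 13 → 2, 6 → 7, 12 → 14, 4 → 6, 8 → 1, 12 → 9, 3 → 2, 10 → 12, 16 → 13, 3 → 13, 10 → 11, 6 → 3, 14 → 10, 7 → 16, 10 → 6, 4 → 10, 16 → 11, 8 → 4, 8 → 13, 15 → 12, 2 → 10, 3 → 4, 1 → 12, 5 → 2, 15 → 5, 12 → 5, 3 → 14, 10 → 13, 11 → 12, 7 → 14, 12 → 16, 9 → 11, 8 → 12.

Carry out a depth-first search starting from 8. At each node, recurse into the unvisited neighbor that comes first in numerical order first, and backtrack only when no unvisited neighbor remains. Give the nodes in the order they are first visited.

Visit 8
8 → 1
1 → 12
12 → 3
3 → 2
2 → 10
10 → 6
6 → 7
7 → 14
7 → 16
16 → 11
16 → 13
13 → 15
15 → 5
3 → 4
12 → 9

8 -> 1 -> 12 -> 3 -> 2 -> 10 -> 6 -> 7 -> 14 -> 16 -> 11 -> 13 -> 15 -> 5 -> 4 -> 9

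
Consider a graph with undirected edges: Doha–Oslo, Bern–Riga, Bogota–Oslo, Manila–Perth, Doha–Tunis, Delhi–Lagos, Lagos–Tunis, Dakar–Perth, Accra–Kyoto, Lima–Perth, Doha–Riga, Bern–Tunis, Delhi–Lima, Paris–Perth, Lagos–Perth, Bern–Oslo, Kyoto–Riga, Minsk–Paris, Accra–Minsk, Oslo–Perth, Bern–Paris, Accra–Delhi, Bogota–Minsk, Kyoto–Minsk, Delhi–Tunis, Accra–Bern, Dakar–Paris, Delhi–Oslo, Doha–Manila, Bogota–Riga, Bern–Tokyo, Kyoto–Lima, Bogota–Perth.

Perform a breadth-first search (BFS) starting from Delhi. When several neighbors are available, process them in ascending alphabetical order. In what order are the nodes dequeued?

Visit Delhi; enqueue Accra, Lagos, Lima, Oslo, Tunis → queue [Accra, Lagos, Lima, Oslo, Tunis]
Visit Accra; enqueue Bern, Kyoto, Minsk → queue [Lagos, Lima, Oslo, Tunis, Bern, Kyoto, Minsk]
Visit Lagos; enqueue Perth → queue [Lima, Oslo, Tunis, Bern, Kyoto, Minsk, Perth]
Visit Lima → queue [Oslo, Tunis, Bern, Kyoto, Minsk, Perth]
Visit Oslo; enqueue Bogota, Doha → queue [Tunis, Bern, Kyoto, Minsk, Perth, Bogota, Doha]
Visit Tunis → queue [Bern, Kyoto, Minsk, Perth, Bogota, Doha]
Visit Bern; enqueue Paris, Riga, Tokyo → queue [Kyoto, Minsk, Perth, Bogota, Doha, Paris, Riga, Tokyo]
Visit Kyoto → queue [Minsk, Perth, Bogota, Doha, Paris, Riga, Tokyo]
Visit Minsk → queue [Perth, Bogota, Doha, Paris, Riga, Tokyo]
Visit Perth; enqueue Dakar, Manila → queue [Bogota, Doha, Paris, Riga, Tokyo, Dakar, Manila]
Visit Bogota → queue [Doha, Paris, Riga, Tokyo, Dakar, Manila]
Visit Doha → queue [Paris, Riga, Tokyo, Dakar, Manila]
Visit Paris → queue [Riga, Tokyo, Dakar, Manila]
Visit Riga → queue [Tokyo, Dakar, Manila]
Visit Tokyo → queue [Dakar, Manila]
Visit Dakar → queue [Manila]
Visit Manila → queue []

Delhi → Accra → Lagos → Lima → Oslo → Tunis → Bern → Kyoto → Minsk → Perth → Bogota → Doha → Paris → Riga → Tokyo → Dakar → Manila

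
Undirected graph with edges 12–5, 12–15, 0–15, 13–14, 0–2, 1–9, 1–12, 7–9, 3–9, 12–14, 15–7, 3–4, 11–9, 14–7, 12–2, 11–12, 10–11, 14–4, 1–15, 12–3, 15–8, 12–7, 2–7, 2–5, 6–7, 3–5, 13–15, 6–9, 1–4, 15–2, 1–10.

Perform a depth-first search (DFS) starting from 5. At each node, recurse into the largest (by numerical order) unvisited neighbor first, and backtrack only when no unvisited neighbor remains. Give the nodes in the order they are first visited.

5 → 12 → 15 → 13 → 14 → 7 → 9 → 11 → 10 → 1 → 4 → 3 → 6 → 2 → 0 → 8

Visit 5
5 → 12
12 → 15
15 → 13
13 → 14
14 → 7
7 → 9
9 → 11
11 → 10
10 → 1
1 → 4
4 → 3
9 → 6
7 → 2
2 → 0
15 → 8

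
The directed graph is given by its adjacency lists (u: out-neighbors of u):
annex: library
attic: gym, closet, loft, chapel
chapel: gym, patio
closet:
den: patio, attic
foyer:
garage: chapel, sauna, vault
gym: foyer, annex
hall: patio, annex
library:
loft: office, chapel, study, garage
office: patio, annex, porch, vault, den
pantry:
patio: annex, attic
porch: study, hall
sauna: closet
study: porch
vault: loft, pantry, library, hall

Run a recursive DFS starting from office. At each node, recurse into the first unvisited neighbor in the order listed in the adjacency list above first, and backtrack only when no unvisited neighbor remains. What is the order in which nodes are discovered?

office, patio, annex, library, attic, gym, foyer, closet, loft, chapel, study, porch, hall, garage, sauna, vault, pantry, den

Visit office
office → patio
patio → annex
annex → library
patio → attic
attic → gym
gym → foyer
attic → closet
attic → loft
loft → chapel
loft → study
study → porch
porch → hall
loft → garage
garage → sauna
garage → vault
vault → pantry
office → den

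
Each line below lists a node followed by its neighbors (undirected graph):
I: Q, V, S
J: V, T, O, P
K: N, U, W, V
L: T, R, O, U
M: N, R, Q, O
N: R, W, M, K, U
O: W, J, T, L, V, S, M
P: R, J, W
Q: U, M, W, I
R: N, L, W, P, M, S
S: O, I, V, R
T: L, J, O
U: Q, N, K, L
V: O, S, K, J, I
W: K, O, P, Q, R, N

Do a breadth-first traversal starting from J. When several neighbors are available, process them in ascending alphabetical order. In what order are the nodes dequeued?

Visit J; enqueue O, P, T, V → queue [O, P, T, V]
Visit O; enqueue L, M, S, W → queue [P, T, V, L, M, S, W]
Visit P; enqueue R → queue [T, V, L, M, S, W, R]
Visit T → queue [V, L, M, S, W, R]
Visit V; enqueue I, K → queue [L, M, S, W, R, I, K]
Visit L; enqueue U → queue [M, S, W, R, I, K, U]
Visit M; enqueue N, Q → queue [S, W, R, I, K, U, N, Q]
Visit S → queue [W, R, I, K, U, N, Q]
Visit W → queue [R, I, K, U, N, Q]
Visit R → queue [I, K, U, N, Q]
Visit I → queue [K, U, N, Q]
Visit K → queue [U, N, Q]
Visit U → queue [N, Q]
Visit N → queue [Q]
Visit Q → queue []

J O P T V L M S W R I K U N Q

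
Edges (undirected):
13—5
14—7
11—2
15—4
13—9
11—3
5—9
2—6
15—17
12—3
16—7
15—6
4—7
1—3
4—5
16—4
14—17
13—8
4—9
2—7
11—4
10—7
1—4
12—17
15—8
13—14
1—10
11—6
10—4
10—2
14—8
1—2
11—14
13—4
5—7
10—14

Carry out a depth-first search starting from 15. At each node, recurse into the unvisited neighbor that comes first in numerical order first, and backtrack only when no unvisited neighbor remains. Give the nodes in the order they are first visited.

15, 4, 1, 2, 6, 11, 3, 12, 17, 14, 7, 5, 9, 13, 8, 10, 16

Visit 15
15 → 4
4 → 1
1 → 2
2 → 6
6 → 11
11 → 3
3 → 12
12 → 17
17 → 14
14 → 7
7 → 5
5 → 9
9 → 13
13 → 8
7 → 10
7 → 16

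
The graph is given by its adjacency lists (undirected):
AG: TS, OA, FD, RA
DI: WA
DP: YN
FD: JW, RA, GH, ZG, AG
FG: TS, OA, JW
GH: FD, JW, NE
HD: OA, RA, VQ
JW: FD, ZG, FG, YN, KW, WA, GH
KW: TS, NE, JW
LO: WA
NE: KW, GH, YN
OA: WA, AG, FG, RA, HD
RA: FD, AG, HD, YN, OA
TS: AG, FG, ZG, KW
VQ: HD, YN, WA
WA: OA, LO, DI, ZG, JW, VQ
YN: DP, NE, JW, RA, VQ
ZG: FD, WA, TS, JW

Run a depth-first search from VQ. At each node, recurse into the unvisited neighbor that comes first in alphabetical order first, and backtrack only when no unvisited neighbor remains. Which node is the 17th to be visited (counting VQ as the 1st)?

Visit VQ
VQ → HD
HD → OA
OA → AG
AG → FD
FD → GH
GH → JW
JW → FG
FG → TS
TS → KW
KW → NE
NE → YN
YN → DP
YN → RA
TS → ZG
ZG → WA
WA → DI
WA → LO

Visit order: VQ, HD, OA, AG, FD, GH, JW, FG, TS, KW, NE, YN, DP, RA, ZG, WA, DI, LO

DI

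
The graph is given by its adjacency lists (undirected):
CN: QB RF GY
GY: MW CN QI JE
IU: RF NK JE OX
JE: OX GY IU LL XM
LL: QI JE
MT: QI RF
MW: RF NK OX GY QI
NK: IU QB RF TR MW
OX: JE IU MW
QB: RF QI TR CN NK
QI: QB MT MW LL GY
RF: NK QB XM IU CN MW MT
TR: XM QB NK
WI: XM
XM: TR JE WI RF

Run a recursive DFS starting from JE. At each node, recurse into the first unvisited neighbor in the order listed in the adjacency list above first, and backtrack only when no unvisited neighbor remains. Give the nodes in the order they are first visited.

Visit JE
JE → OX
OX → IU
IU → RF
RF → NK
NK → QB
QB → QI
QI → MT
QI → MW
MW → GY
GY → CN
QI → LL
QB → TR
TR → XM
XM → WI

JE -> OX -> IU -> RF -> NK -> QB -> QI -> MT -> MW -> GY -> CN -> LL -> TR -> XM -> WI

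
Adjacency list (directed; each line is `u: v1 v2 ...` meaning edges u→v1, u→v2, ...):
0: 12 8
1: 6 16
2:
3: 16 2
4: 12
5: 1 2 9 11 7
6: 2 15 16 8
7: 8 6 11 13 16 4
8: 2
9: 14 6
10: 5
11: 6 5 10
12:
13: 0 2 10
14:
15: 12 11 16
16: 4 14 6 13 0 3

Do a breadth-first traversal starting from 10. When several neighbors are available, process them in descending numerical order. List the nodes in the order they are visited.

10 5 11 9 7 2 1 6 14 16 13 8 4 15 3 0 12

Visit 10; enqueue 5 → queue [5]
Visit 5; enqueue 11, 9, 7, 2, 1 → queue [11, 9, 7, 2, 1]
Visit 11; enqueue 6 → queue [9, 7, 2, 1, 6]
Visit 9; enqueue 14 → queue [7, 2, 1, 6, 14]
Visit 7; enqueue 16, 13, 8, 4 → queue [2, 1, 6, 14, 16, 13, 8, 4]
Visit 2 → queue [1, 6, 14, 16, 13, 8, 4]
Visit 1 → queue [6, 14, 16, 13, 8, 4]
Visit 6; enqueue 15 → queue [14, 16, 13, 8, 4, 15]
Visit 14 → queue [16, 13, 8, 4, 15]
Visit 16; enqueue 3, 0 → queue [13, 8, 4, 15, 3, 0]
Visit 13 → queue [8, 4, 15, 3, 0]
Visit 8 → queue [4, 15, 3, 0]
Visit 4; enqueue 12 → queue [15, 3, 0, 12]
Visit 15 → queue [3, 0, 12]
Visit 3 → queue [0, 12]
Visit 0 → queue [12]
Visit 12 → queue []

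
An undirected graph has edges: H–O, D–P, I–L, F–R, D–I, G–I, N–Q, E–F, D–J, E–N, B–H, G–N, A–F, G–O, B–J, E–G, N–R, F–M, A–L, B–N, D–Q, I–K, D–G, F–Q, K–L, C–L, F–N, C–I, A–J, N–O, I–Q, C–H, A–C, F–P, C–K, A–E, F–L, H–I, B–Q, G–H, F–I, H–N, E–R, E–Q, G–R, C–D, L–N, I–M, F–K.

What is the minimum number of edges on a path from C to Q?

Level 0: C
Level 1: A, D, H, I, K, L
Level 2: B, E, F, G, J, M, N, O, P, Q
Level 3: R
Q first appears at level 2.

2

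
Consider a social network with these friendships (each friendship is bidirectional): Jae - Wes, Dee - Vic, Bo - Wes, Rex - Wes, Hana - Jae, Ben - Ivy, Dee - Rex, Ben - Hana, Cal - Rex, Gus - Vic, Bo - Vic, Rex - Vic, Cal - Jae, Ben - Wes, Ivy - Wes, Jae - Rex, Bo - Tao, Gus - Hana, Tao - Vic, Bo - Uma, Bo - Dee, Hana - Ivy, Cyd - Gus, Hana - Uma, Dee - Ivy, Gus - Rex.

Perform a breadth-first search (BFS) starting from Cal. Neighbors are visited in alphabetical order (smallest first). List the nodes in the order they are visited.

Cal, Jae, Rex, Hana, Wes, Dee, Gus, Vic, Ben, Ivy, Uma, Bo, Cyd, Tao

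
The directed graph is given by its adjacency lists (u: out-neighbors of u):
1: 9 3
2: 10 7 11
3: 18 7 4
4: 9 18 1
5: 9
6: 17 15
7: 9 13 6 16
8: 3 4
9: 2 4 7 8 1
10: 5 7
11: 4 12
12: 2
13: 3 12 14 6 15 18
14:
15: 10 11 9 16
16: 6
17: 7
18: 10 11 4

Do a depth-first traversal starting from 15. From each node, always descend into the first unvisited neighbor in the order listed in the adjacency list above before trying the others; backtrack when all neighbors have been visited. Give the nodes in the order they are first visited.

15, 10, 5, 9, 2, 7, 13, 3, 18, 11, 4, 1, 12, 14, 6, 17, 16, 8

Visit 15
15 → 10
10 → 5
5 → 9
9 → 2
2 → 7
7 → 13
13 → 3
3 → 18
18 → 11
11 → 4
4 → 1
11 → 12
13 → 14
13 → 6
6 → 17
7 → 16
9 → 8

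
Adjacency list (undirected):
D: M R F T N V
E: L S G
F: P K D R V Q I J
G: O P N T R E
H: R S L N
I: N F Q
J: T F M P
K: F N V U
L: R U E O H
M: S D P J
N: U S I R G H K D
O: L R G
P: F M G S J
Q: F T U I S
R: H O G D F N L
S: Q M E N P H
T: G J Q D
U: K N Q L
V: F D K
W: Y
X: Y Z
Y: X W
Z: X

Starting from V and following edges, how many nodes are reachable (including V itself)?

BFS from V visits: V, D, F, K, M, N, R, T, I, J, P, Q, U, S, G, H, L, O, E
Reachable nodes: 19 of 23 total.

19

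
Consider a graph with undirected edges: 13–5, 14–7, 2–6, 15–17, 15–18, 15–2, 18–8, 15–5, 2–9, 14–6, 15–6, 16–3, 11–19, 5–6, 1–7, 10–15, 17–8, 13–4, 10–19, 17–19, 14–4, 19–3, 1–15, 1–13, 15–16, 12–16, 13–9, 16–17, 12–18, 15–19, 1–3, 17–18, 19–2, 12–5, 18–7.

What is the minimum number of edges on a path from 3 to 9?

3

Level 0: 3
Level 1: 1, 16, 19
Level 2: 2, 7, 10, 11, 12, 13, 15, 17
Level 3: 4, 5, 6, 8, 9, 14, 18
9 first appears at level 3.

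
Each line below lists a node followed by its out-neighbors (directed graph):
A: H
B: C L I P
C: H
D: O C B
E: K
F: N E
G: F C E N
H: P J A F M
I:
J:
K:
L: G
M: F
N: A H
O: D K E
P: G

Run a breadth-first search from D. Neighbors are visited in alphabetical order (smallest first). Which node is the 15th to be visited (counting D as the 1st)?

M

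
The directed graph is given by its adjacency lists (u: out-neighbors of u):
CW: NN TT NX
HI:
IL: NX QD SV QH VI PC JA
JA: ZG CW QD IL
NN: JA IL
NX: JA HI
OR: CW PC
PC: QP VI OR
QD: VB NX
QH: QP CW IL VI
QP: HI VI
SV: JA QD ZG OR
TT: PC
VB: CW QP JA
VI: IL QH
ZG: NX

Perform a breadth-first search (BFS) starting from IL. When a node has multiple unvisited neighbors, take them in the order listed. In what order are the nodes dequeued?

IL, NX, QD, SV, QH, VI, PC, JA, HI, VB, ZG, OR, QP, CW, NN, TT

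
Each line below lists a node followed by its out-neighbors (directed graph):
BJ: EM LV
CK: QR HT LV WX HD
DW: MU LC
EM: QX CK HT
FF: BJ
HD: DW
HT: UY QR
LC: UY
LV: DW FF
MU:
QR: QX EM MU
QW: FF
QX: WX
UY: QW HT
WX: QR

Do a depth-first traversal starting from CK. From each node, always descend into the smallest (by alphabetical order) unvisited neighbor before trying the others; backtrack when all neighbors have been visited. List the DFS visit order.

Visit CK
CK → HD
HD → DW
DW → LC
LC → UY
UY → HT
HT → QR
QR → EM
EM → QX
QX → WX
QR → MU
UY → QW
QW → FF
FF → BJ
BJ → LV

CK, HD, DW, LC, UY, HT, QR, EM, QX, WX, MU, QW, FF, BJ, LV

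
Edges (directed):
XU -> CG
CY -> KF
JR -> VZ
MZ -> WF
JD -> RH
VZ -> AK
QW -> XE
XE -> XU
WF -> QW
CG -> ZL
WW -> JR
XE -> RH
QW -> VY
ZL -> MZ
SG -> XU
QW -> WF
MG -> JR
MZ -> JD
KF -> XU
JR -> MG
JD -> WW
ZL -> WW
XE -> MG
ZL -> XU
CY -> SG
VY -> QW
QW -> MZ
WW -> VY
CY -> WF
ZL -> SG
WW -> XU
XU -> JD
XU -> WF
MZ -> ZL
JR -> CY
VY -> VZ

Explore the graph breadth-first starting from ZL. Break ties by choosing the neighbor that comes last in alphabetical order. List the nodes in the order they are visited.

ZL -> XU -> WW -> SG -> MZ -> WF -> JD -> CG -> VY -> JR -> QW -> RH -> VZ -> MG -> CY -> XE -> AK -> KF

Visit ZL; enqueue XU, WW, SG, MZ → queue [XU, WW, SG, MZ]
Visit XU; enqueue WF, JD, CG → queue [WW, SG, MZ, WF, JD, CG]
Visit WW; enqueue VY, JR → queue [SG, MZ, WF, JD, CG, VY, JR]
Visit SG → queue [MZ, WF, JD, CG, VY, JR]
Visit MZ → queue [WF, JD, CG, VY, JR]
Visit WF; enqueue QW → queue [JD, CG, VY, JR, QW]
Visit JD; enqueue RH → queue [CG, VY, JR, QW, RH]
Visit CG → queue [VY, JR, QW, RH]
Visit VY; enqueue VZ → queue [JR, QW, RH, VZ]
Visit JR; enqueue MG, CY → queue [QW, RH, VZ, MG, CY]
Visit QW; enqueue XE → queue [RH, VZ, MG, CY, XE]
Visit RH → queue [VZ, MG, CY, XE]
Visit VZ; enqueue AK → queue [MG, CY, XE, AK]
Visit MG → queue [CY, XE, AK]
Visit CY; enqueue KF → queue [XE, AK, KF]
Visit XE → queue [AK, KF]
Visit AK → queue [KF]
Visit KF → queue []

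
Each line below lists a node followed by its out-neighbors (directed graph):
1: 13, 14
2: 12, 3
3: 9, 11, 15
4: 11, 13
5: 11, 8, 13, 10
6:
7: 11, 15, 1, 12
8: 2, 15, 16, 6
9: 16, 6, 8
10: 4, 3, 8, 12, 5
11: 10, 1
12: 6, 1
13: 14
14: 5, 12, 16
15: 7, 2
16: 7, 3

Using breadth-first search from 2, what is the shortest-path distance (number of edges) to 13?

3

Level 0: 2
Level 1: 3, 12
Level 2: 1, 6, 9, 11, 15
Level 3: 7, 8, 10, 13, 14, 16
Level 4: 4, 5
13 first appears at level 3.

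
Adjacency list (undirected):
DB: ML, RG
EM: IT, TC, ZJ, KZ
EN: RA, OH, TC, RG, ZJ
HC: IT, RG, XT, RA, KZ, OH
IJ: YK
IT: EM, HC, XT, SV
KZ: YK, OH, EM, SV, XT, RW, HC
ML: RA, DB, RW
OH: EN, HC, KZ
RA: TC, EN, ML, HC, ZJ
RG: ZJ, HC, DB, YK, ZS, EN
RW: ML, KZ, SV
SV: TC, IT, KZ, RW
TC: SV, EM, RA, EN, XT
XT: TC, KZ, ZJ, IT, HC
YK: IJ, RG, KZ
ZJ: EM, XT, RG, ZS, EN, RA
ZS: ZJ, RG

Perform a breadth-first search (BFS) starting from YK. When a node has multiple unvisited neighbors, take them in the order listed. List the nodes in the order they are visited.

YK, IJ, RG, KZ, ZJ, HC, DB, ZS, EN, OH, EM, SV, XT, RW, RA, IT, ML, TC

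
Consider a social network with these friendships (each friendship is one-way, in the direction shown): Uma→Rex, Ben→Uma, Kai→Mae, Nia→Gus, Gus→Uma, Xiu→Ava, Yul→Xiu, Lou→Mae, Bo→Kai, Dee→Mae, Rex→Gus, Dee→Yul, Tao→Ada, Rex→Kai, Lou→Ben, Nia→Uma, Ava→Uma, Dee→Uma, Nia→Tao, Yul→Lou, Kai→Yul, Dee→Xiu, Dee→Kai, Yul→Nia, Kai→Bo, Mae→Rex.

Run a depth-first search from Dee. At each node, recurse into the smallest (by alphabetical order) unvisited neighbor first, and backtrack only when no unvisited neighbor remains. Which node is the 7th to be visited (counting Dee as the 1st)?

Uma

Visit Dee
Dee → Kai
Kai → Bo
Kai → Mae
Mae → Rex
Rex → Gus
Gus → Uma
Kai → Yul
Yul → Lou
Lou → Ben
Yul → Nia
Nia → Tao
Tao → Ada
Yul → Xiu
Xiu → Ava

Visit order: Dee, Kai, Bo, Mae, Rex, Gus, Uma, Yul, Lou, Ben, Nia, Tao, Ada, Xiu, Ava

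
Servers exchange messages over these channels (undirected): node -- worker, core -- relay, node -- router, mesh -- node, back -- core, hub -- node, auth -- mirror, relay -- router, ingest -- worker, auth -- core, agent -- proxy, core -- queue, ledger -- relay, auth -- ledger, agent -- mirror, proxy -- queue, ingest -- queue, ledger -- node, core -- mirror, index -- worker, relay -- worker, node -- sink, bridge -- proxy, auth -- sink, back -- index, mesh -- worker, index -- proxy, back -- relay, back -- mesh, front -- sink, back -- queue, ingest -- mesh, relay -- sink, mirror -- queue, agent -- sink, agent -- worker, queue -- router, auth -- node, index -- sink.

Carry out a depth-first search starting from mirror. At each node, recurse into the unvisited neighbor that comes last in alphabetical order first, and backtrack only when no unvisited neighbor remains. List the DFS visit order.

mirror -> queue -> router -> relay -> worker -> node -> sink -> index -> proxy -> bridge -> agent -> back -> mesh -> ingest -> core -> auth -> ledger -> front -> hub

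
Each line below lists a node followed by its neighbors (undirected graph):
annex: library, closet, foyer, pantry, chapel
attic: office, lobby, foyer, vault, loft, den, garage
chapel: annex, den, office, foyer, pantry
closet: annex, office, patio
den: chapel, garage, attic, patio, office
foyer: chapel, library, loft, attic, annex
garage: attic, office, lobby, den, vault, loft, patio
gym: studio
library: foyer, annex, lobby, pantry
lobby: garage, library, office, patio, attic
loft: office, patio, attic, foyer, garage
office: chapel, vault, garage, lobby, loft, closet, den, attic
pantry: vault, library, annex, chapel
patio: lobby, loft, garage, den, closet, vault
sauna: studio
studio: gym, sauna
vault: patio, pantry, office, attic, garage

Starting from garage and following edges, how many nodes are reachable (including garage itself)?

14

BFS from garage visits: garage, attic, office, lobby, den, vault, loft, patio, foyer, chapel, closet, library, pantry, annex
Reachable nodes: 14 of 17 total.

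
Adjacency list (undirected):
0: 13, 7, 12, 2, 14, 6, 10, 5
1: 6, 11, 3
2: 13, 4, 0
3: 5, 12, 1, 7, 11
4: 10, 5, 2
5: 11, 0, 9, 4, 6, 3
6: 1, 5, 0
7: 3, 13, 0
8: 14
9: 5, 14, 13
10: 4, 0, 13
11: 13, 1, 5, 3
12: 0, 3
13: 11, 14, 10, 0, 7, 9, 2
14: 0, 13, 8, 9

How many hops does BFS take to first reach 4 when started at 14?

3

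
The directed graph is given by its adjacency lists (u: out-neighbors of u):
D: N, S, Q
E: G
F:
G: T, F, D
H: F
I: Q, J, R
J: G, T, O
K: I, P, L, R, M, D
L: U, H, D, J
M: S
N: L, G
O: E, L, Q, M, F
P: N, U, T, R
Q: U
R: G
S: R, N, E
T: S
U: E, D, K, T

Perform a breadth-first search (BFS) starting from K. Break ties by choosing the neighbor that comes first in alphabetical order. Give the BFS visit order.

K → D → I → L → M → P → R → N → Q → S → J → H → U → T → G → E → O → F

Visit K; enqueue D, I, L, M, P, R → queue [D, I, L, M, P, R]
Visit D; enqueue N, Q, S → queue [I, L, M, P, R, N, Q, S]
Visit I; enqueue J → queue [L, M, P, R, N, Q, S, J]
Visit L; enqueue H, U → queue [M, P, R, N, Q, S, J, H, U]
Visit M → queue [P, R, N, Q, S, J, H, U]
Visit P; enqueue T → queue [R, N, Q, S, J, H, U, T]
Visit R; enqueue G → queue [N, Q, S, J, H, U, T, G]
Visit N → queue [Q, S, J, H, U, T, G]
Visit Q → queue [S, J, H, U, T, G]
Visit S; enqueue E → queue [J, H, U, T, G, E]
Visit J; enqueue O → queue [H, U, T, G, E, O]
Visit H; enqueue F → queue [U, T, G, E, O, F]
Visit U → queue [T, G, E, O, F]
Visit T → queue [G, E, O, F]
Visit G → queue [E, O, F]
Visit E → queue [O, F]
Visit O → queue [F]
Visit F → queue []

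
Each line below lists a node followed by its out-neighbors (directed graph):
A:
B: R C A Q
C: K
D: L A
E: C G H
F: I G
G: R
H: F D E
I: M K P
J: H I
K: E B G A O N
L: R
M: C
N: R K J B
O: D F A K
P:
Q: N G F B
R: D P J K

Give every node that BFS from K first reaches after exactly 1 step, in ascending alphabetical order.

Level 0: K
Level 1: A, B, E, G, N, O
Level 2: C, D, F, H, J, Q, R
Level 3: I, L, P
Level 4: M

A, B, E, G, N, O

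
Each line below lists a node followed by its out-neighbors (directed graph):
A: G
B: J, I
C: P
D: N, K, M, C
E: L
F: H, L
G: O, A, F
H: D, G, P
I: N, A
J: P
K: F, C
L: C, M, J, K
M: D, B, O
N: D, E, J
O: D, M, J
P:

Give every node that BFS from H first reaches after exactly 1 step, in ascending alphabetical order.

Level 0: H
Level 1: D, G, P
Level 2: A, C, F, K, M, N, O
Level 3: B, E, J, L
Level 4: I

D, G, P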